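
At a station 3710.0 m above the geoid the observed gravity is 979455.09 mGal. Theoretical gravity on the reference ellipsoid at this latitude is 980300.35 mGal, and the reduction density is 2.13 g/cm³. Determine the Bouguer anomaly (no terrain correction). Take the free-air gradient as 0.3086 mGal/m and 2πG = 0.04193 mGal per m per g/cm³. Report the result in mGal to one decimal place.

Free-air correction = 0.3086 × 3710.0 = 1144.91 mGal
Free-air anomaly = 979455.09 − 980300.35 + (1144.91) = 299.65 mGal
Bouguer slab correction = 0.04193 × 2.13 × 3710.0 = 331.34 mGal
Simple Bouguer anomaly = 299.65 − (331.34) = -31.69 mGal

-31.7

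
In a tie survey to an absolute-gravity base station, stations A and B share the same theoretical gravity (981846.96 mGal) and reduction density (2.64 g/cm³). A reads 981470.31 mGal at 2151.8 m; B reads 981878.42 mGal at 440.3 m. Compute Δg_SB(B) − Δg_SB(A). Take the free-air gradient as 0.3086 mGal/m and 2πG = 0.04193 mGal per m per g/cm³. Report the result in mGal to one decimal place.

Δg_SB(A) = 981470.31 − 981846.96 + 0.3086×2151.8 − 0.04193×2.64×2151.8 = 49.20 mGal
Δg_SB(B) = 981878.42 − 981846.96 + 0.3086×440.3 − 0.04193×2.64×440.3 = 118.60 mGal
Difference = 118.60 − (49.20) = 69.40 mGal

69.4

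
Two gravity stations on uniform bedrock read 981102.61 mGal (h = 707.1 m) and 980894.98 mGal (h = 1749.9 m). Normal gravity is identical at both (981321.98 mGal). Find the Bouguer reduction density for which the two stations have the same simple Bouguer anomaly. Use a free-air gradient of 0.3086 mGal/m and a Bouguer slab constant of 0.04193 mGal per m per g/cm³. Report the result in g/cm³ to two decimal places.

2.61

Δg_obs = 980894.98 − 981102.61 = -207.63 mGal over Δh = 1749.9 − 707.1 = 1042.8 m
Equal Bouguer anomalies ⇒ Δg_obs + (0.3086 − 0.04193ρ)·Δh = 0
0.3086 − 0.04193ρ = −Δg_obs/Δh = 0.19911
ρ = (0.3086 − 0.19911) / 0.04193 = 2.61 g/cm³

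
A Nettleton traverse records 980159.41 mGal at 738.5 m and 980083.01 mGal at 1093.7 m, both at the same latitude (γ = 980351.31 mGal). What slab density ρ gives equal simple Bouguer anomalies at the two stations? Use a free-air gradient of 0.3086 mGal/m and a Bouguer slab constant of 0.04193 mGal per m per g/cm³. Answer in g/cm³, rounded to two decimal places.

2.23

Δg_obs = 980083.01 − 980159.41 = -76.40 mGal over Δh = 1093.7 − 738.5 = 355.2 m
Equal Bouguer anomalies ⇒ Δg_obs + (0.3086 − 0.04193ρ)·Δh = 0
0.3086 − 0.04193ρ = −Δg_obs/Δh = 0.21509
ρ = (0.3086 − 0.21509) / 0.04193 = 2.23 g/cm³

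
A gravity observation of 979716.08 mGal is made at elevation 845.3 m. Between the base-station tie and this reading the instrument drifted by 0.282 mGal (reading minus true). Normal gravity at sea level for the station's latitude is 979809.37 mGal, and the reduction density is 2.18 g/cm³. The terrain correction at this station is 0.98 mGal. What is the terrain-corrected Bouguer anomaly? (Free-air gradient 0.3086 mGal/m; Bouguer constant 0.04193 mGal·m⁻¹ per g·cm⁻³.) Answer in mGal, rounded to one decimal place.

Drift-corrected reading = 979716.08 − (0.282) = 979715.798 mGal
Free-air correction = 0.3086 × 845.3 = 260.86 mGal
Free-air anomaly = 979715.798 − 979809.37 + (260.86) = 167.288 mGal
Bouguer slab correction = 0.04193 × 2.18 × 845.3 = 77.27 mGal
Simple Bouguer anomaly = 167.288 − (77.27) = 90.018 mGal
Complete Bouguer anomaly = 90.018 + 0.98 = 90.998 mGal

91.0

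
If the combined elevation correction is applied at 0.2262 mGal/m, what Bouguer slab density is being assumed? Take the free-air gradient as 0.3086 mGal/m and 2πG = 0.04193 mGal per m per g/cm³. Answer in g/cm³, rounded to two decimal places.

1.97

0.2262 = 0.3086 − 0.04193 × ρ
ρ = (0.3086 − 0.2262) / 0.04193 = 1.97 g/cm³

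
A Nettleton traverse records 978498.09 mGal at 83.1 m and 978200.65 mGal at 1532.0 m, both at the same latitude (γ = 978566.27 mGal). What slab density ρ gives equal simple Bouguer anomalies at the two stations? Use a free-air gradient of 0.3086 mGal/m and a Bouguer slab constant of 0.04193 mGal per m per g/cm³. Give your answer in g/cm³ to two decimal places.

2.46

Δg_obs = 978200.65 − 978498.09 = -297.44 mGal over Δh = 1532.0 − 83.1 = 1448.9 m
Equal Bouguer anomalies ⇒ Δg_obs + (0.3086 − 0.04193ρ)·Δh = 0
0.3086 − 0.04193ρ = −Δg_obs/Δh = 0.20529
ρ = (0.3086 − 0.20529) / 0.04193 = 2.46 g/cm³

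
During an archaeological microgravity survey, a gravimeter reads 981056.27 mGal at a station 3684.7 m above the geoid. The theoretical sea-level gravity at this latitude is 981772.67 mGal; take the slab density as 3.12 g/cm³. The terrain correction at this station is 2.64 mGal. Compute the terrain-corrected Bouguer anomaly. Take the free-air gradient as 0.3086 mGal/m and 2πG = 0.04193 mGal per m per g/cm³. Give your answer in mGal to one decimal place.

-58.7

Free-air correction = 0.3086 × 3684.7 = 1137.10 mGal
Free-air anomaly = 981056.27 − 981772.67 + (1137.10) = 420.70 mGal
Bouguer slab correction = 0.04193 × 3.12 × 3684.7 = 482.04 mGal
Simple Bouguer anomaly = 420.70 − (482.04) = -61.34 mGal
Complete Bouguer anomaly = -61.34 + 2.64 = -58.70 mGal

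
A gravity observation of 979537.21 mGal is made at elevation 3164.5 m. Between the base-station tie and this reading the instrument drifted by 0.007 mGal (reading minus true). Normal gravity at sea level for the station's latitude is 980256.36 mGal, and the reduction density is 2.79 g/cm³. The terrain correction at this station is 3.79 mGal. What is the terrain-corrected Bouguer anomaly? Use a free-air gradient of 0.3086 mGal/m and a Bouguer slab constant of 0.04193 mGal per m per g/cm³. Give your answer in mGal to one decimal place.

Drift-corrected reading = 979537.21 − (0.007) = 979537.203 mGal
Free-air correction = 0.3086 × 3164.5 = 976.56 mGal
Free-air anomaly = 979537.203 − 980256.36 + (976.56) = 257.403 mGal
Bouguer slab correction = 0.04193 × 2.79 × 3164.5 = 370.20 mGal
Simple Bouguer anomaly = 257.403 − (370.20) = -112.797 mGal
Complete Bouguer anomaly = -112.797 + 3.79 = -109.007 mGal

-109.0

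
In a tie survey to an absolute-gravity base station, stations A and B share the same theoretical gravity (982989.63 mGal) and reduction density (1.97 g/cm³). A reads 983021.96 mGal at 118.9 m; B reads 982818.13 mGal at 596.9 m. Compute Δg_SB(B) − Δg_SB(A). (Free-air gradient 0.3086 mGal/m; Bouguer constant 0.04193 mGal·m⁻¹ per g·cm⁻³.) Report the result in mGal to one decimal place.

-95.8

Δg_SB(A) = 983021.96 − 982989.63 + 0.3086×118.9 − 0.04193×1.97×118.9 = 59.20 mGal
Δg_SB(B) = 982818.13 − 982989.63 + 0.3086×596.9 − 0.04193×1.97×596.9 = -36.60 mGal
Difference = -36.60 − (59.20) = -95.80 mGal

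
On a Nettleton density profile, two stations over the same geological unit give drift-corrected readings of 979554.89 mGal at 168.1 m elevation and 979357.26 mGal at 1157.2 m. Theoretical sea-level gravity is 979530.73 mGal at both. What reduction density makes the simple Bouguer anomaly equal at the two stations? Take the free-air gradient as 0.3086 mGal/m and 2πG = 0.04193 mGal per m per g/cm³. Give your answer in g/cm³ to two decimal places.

Δg_obs = 979357.26 − 979554.89 = -197.63 mGal over Δh = 1157.2 − 168.1 = 989.1 m
Equal Bouguer anomalies ⇒ Δg_obs + (0.3086 − 0.04193ρ)·Δh = 0
0.3086 − 0.04193ρ = −Δg_obs/Δh = 0.19981
ρ = (0.3086 − 0.19981) / 0.04193 = 2.59 g/cm³

2.59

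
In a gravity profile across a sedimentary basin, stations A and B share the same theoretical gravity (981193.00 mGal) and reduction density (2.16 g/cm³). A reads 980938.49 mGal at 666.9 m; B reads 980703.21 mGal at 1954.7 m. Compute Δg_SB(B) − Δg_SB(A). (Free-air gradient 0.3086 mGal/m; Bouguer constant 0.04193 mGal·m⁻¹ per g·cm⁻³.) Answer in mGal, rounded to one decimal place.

45.5

Δg_SB(A) = 980938.49 − 981193.00 + 0.3086×666.9 − 0.04193×2.16×666.9 = -109.10 mGal
Δg_SB(B) = 980703.21 − 981193.00 + 0.3086×1954.7 − 0.04193×2.16×1954.7 = -63.60 mGal
Difference = -63.60 − (-109.10) = 45.50 mGal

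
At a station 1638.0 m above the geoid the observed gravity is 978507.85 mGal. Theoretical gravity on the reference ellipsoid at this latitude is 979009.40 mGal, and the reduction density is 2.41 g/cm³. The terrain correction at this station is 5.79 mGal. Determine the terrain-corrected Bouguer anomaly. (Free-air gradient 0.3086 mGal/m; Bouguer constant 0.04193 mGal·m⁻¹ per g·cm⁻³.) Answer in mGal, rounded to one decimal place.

Free-air correction = 0.3086 × 1638.0 = 505.49 mGal
Free-air anomaly = 978507.85 − 979009.40 + (505.49) = 3.94 mGal
Bouguer slab correction = 0.04193 × 2.41 × 1638.0 = 165.52 mGal
Simple Bouguer anomaly = 3.94 − (165.52) = -161.58 mGal
Complete Bouguer anomaly = -161.58 + 5.79 = -155.79 mGal

-155.8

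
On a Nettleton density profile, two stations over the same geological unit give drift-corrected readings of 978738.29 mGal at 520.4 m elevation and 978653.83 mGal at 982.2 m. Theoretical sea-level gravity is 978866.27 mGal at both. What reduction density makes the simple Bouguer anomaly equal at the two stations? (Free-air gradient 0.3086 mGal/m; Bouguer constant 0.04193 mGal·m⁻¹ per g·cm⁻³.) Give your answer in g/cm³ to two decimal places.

Δg_obs = 978653.83 − 978738.29 = -84.46 mGal over Δh = 982.2 − 520.4 = 461.8 m
Equal Bouguer anomalies ⇒ Δg_obs + (0.3086 − 0.04193ρ)·Δh = 0
0.3086 − 0.04193ρ = −Δg_obs/Δh = 0.18289
ρ = (0.3086 − 0.18289) / 0.04193 = 3.00 g/cm³

3.00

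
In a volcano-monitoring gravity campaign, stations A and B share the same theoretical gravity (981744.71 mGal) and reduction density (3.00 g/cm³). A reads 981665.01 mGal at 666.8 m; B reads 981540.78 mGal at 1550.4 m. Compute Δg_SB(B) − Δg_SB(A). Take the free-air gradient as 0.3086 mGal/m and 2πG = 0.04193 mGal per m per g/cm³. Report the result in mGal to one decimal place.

37.3

Δg_SB(A) = 981665.01 − 981744.71 + 0.3086×666.8 − 0.04193×3.00×666.8 = 42.20 mGal
Δg_SB(B) = 981540.78 − 981744.71 + 0.3086×1550.4 − 0.04193×3.00×1550.4 = 79.50 mGal
Difference = 79.50 − (42.20) = 37.30 mGal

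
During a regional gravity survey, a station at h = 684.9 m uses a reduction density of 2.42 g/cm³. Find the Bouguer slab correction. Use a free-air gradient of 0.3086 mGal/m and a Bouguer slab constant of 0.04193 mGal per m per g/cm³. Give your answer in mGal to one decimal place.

69.5

Bouguer slab correction = 0.04193 × 2.42 × 684.9 = 69.5 mGal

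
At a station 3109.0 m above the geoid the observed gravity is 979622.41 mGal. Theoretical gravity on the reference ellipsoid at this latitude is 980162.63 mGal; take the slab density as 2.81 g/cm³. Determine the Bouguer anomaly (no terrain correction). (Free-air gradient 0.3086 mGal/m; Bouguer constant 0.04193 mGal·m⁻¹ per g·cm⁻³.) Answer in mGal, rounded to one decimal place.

52.9

Free-air correction = 0.3086 × 3109.0 = 959.44 mGal
Free-air anomaly = 979622.41 − 980162.63 + (959.44) = 419.22 mGal
Bouguer slab correction = 0.04193 × 2.81 × 3109.0 = 366.31 mGal
Simple Bouguer anomaly = 419.22 − (366.31) = 52.91 mGal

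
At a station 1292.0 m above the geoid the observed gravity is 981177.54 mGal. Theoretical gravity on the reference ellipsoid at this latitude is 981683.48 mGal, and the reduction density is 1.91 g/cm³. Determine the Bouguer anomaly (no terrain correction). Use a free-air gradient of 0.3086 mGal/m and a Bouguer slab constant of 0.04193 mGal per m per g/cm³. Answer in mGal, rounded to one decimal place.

-210.7

Free-air correction = 0.3086 × 1292.0 = 398.71 mGal
Free-air anomaly = 981177.54 − 981683.48 + (398.71) = -107.23 mGal
Bouguer slab correction = 0.04193 × 1.91 × 1292.0 = 103.47 mGal
Simple Bouguer anomaly = -107.23 − (103.47) = -210.70 mGal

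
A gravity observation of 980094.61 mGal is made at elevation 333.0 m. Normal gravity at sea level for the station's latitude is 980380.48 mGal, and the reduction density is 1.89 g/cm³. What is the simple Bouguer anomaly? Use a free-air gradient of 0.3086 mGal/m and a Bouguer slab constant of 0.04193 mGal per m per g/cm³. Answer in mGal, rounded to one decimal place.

-209.5

Free-air correction = 0.3086 × 333.0 = 102.76 mGal
Free-air anomaly = 980094.61 − 980380.48 + (102.76) = -183.11 mGal
Bouguer slab correction = 0.04193 × 1.89 × 333.0 = 26.39 mGal
Simple Bouguer anomaly = -183.11 − (26.39) = -209.50 mGal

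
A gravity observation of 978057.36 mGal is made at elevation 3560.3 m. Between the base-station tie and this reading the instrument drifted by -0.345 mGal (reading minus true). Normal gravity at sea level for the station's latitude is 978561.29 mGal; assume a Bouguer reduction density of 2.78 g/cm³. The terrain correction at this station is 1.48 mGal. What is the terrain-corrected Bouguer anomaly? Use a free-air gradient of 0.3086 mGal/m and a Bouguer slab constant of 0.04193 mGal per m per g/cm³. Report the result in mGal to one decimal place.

Drift-corrected reading = 978057.36 − (-0.345) = 978057.705 mGal
Free-air correction = 0.3086 × 3560.3 = 1098.71 mGal
Free-air anomaly = 978057.705 − 978561.29 + (1098.71) = 595.125 mGal
Bouguer slab correction = 0.04193 × 2.78 × 3560.3 = 415.01 mGal
Simple Bouguer anomaly = 595.125 − (415.01) = 180.115 mGal
Complete Bouguer anomaly = 180.115 + 1.48 = 181.595 mGal

181.6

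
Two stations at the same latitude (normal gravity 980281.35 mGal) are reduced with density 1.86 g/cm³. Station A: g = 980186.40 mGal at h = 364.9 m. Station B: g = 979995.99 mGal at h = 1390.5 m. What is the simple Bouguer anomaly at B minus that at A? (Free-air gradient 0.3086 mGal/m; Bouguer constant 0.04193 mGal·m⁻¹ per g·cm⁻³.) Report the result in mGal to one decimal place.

Δg_SB(A) = 980186.40 − 980281.35 + 0.3086×364.9 − 0.04193×1.86×364.9 = -10.80 mGal
Δg_SB(B) = 979995.99 − 980281.35 + 0.3086×1390.5 − 0.04193×1.86×1390.5 = 35.30 mGal
Difference = 35.30 − (-10.80) = 46.10 mGal

46.1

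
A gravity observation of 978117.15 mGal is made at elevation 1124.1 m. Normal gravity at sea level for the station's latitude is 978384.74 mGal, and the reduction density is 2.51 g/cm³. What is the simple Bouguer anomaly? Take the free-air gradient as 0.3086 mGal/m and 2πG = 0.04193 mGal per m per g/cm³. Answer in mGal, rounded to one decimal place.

-39.0

Free-air correction = 0.3086 × 1124.1 = 346.90 mGal
Free-air anomaly = 978117.15 − 978384.74 + (346.90) = 79.31 mGal
Bouguer slab correction = 0.04193 × 2.51 × 1124.1 = 118.31 mGal
Simple Bouguer anomaly = 79.31 − (118.31) = -39.00 mGal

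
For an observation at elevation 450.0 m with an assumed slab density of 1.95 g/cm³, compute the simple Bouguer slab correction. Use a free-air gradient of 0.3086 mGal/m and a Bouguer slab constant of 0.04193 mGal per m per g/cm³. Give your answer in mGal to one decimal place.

Bouguer slab correction = 0.04193 × 1.95 × 450.0 = 36.8 mGal

36.8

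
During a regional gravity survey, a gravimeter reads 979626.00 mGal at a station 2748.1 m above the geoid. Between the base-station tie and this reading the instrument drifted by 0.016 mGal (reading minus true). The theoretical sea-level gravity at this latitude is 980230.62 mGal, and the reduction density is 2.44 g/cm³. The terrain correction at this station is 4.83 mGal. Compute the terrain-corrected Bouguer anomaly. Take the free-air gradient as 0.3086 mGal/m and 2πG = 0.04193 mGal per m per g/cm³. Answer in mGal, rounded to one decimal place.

-32.9

Drift-corrected reading = 979626.00 − (0.016) = 979625.984 mGal
Free-air correction = 0.3086 × 2748.1 = 848.06 mGal
Free-air anomaly = 979625.984 − 980230.62 + (848.06) = 243.424 mGal
Bouguer slab correction = 0.04193 × 2.44 × 2748.1 = 281.16 mGal
Simple Bouguer anomaly = 243.424 − (281.16) = -37.736 mGal
Complete Bouguer anomaly = -37.736 + 4.83 = -32.906 mGal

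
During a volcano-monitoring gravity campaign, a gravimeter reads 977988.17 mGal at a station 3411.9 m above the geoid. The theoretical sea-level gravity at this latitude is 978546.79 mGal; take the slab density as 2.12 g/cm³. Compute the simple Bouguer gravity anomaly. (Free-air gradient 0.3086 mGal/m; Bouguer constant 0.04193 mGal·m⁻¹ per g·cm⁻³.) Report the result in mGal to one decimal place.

191.0

Free-air correction = 0.3086 × 3411.9 = 1052.91 mGal
Free-air anomaly = 977988.17 − 978546.79 + (1052.91) = 494.29 mGal
Bouguer slab correction = 0.04193 × 2.12 × 3411.9 = 303.29 mGal
Simple Bouguer anomaly = 494.29 − (303.29) = 191.00 mGal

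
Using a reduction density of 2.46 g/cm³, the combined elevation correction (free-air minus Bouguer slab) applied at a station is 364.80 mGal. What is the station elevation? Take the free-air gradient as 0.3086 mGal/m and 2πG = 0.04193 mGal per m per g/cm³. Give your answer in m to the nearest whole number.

Combined gradient = 0.3086 − 0.04193 × 2.46 = 0.2054522 mGal/m
h = 364.80 / 0.2054522 = 1775.60 m

1776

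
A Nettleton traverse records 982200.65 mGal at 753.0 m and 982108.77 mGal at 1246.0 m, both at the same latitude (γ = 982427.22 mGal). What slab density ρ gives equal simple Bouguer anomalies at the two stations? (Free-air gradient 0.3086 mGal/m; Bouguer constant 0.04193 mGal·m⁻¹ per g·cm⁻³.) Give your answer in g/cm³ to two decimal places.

2.92

Δg_obs = 982108.77 − 982200.65 = -91.88 mGal over Δh = 1246.0 − 753.0 = 493.0 m
Equal Bouguer anomalies ⇒ Δg_obs + (0.3086 − 0.04193ρ)·Δh = 0
0.3086 − 0.04193ρ = −Δg_obs/Δh = 0.18637
ρ = (0.3086 − 0.18637) / 0.04193 = 2.92 g/cm³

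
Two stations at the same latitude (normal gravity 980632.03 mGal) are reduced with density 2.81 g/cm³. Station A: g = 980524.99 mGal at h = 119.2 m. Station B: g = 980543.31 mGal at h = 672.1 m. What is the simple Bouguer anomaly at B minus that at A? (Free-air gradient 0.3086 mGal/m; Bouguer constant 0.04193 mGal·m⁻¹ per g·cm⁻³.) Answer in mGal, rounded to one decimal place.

Δg_SB(A) = 980524.99 − 980632.03 + 0.3086×119.2 − 0.04193×2.81×119.2 = -84.30 mGal
Δg_SB(B) = 980543.31 − 980632.03 + 0.3086×672.1 − 0.04193×2.81×672.1 = 39.50 mGal
Difference = 39.50 − (-84.30) = 123.80 mGal

123.8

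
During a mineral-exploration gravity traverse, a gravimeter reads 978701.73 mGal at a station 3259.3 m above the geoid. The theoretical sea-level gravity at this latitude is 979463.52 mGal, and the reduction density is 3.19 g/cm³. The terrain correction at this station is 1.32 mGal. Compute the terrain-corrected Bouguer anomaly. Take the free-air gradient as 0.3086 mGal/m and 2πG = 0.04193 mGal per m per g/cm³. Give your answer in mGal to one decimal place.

-190.6

Free-air correction = 0.3086 × 3259.3 = 1005.82 mGal
Free-air anomaly = 978701.73 − 979463.52 + (1005.82) = 244.03 mGal
Bouguer slab correction = 0.04193 × 3.19 × 3259.3 = 435.95 mGal
Simple Bouguer anomaly = 244.03 − (435.95) = -191.92 mGal
Complete Bouguer anomaly = -191.92 + 1.32 = -190.60 mGal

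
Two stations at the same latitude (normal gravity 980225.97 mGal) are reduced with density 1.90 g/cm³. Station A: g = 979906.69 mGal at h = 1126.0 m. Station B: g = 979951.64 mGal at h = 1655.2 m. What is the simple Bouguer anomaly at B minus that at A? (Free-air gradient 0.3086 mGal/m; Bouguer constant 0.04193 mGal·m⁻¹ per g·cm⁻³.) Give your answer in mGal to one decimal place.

166.1

Δg_SB(A) = 979906.69 − 980225.97 + 0.3086×1126.0 − 0.04193×1.90×1126.0 = -61.50 mGal
Δg_SB(B) = 979951.64 − 980225.97 + 0.3086×1655.2 − 0.04193×1.90×1655.2 = 104.60 mGal
Difference = 104.60 − (-61.50) = 166.10 mGal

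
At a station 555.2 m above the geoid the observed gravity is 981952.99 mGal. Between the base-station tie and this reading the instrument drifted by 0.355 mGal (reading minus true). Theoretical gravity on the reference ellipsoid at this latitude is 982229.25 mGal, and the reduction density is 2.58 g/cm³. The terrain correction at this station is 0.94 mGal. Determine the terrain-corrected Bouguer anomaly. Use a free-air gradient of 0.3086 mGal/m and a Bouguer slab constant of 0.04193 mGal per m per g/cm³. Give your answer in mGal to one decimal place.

-164.4

Drift-corrected reading = 981952.99 − (0.355) = 981952.635 mGal
Free-air correction = 0.3086 × 555.2 = 171.33 mGal
Free-air anomaly = 981952.635 − 982229.25 + (171.33) = -105.285 mGal
Bouguer slab correction = 0.04193 × 2.58 × 555.2 = 60.06 mGal
Simple Bouguer anomaly = -105.285 − (60.06) = -165.345 mGal
Complete Bouguer anomaly = -165.345 + 0.94 = -164.405 mGal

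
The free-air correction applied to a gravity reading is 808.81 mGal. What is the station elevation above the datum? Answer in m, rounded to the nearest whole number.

h = 808.81 / 0.3086 = 2620.90 m

2621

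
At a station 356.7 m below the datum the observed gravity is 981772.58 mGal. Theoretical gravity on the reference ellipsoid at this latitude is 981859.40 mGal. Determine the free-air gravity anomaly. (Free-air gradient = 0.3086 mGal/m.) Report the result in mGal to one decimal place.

Free-air correction = 0.3086 × -356.7 = -110.08 mGal
Free-air anomaly = 981772.58 − 981859.40 + (-110.08) = -196.90 mGal

-196.9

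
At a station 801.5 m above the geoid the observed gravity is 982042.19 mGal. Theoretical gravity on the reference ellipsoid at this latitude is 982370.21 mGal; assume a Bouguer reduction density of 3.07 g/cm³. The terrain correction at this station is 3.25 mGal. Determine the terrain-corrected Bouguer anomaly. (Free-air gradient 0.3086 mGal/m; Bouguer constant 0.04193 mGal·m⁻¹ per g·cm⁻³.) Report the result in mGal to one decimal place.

Free-air correction = 0.3086 × 801.5 = 247.34 mGal
Free-air anomaly = 982042.19 − 982370.21 + (247.34) = -80.68 mGal
Bouguer slab correction = 0.04193 × 3.07 × 801.5 = 103.17 mGal
Simple Bouguer anomaly = -80.68 − (103.17) = -183.85 mGal
Complete Bouguer anomaly = -183.85 + 3.25 = -180.60 mGal

-180.6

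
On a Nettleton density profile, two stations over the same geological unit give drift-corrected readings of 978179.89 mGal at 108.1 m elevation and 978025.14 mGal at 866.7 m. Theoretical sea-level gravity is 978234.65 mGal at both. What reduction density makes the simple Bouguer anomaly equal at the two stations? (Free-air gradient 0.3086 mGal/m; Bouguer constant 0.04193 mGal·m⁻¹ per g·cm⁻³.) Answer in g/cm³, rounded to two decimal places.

2.49

Δg_obs = 978025.14 − 978179.89 = -154.75 mGal over Δh = 866.7 − 108.1 = 758.6 m
Equal Bouguer anomalies ⇒ Δg_obs + (0.3086 − 0.04193ρ)·Δh = 0
0.3086 − 0.04193ρ = −Δg_obs/Δh = 0.20399
ρ = (0.3086 − 0.20399) / 0.04193 = 2.49 g/cm³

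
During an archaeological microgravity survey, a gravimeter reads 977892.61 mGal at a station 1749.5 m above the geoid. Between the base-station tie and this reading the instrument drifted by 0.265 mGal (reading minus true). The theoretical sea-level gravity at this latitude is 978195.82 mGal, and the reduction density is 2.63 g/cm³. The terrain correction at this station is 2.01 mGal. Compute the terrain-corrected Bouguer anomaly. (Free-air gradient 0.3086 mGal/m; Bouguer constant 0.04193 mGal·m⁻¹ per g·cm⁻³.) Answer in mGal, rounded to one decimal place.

Drift-corrected reading = 977892.61 − (0.265) = 977892.345 mGal
Free-air correction = 0.3086 × 1749.5 = 539.90 mGal
Free-air anomaly = 977892.345 − 978195.82 + (539.90) = 236.425 mGal
Bouguer slab correction = 0.04193 × 2.63 × 1749.5 = 192.93 mGal
Simple Bouguer anomaly = 236.425 − (192.93) = 43.495 mGal
Complete Bouguer anomaly = 43.495 + 2.01 = 45.505 mGal

45.5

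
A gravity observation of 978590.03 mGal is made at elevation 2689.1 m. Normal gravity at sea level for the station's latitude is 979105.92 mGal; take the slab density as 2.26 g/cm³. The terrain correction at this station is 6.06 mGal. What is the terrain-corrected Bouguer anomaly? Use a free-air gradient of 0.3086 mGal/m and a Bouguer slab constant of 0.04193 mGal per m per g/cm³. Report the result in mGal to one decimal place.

Free-air correction = 0.3086 × 2689.1 = 829.86 mGal
Free-air anomaly = 978590.03 − 979105.92 + (829.86) = 313.97 mGal
Bouguer slab correction = 0.04193 × 2.26 × 2689.1 = 254.82 mGal
Simple Bouguer anomaly = 313.97 − (254.82) = 59.15 mGal
Complete Bouguer anomaly = 59.15 + 6.06 = 65.21 mGal

65.2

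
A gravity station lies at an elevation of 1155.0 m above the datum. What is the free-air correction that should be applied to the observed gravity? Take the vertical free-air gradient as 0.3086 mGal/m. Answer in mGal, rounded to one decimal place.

Free-air correction = 0.3086 × 1155.0 = 356.4 mGal

356.4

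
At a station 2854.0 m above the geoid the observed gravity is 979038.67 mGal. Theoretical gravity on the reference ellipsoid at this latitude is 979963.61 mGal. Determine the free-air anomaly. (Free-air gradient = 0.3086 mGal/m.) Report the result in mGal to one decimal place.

Free-air correction = 0.3086 × 2854.0 = 880.74 mGal
Free-air anomaly = 979038.67 − 979963.61 + (880.74) = -44.20 mGal

-44.2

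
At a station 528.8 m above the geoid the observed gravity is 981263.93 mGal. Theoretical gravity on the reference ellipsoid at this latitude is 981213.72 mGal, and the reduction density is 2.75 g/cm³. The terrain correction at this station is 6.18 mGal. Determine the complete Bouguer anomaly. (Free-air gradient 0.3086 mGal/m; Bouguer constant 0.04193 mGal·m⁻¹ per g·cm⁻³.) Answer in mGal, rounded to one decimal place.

158.6

Free-air correction = 0.3086 × 528.8 = 163.19 mGal
Free-air anomaly = 981263.93 − 981213.72 + (163.19) = 213.40 mGal
Bouguer slab correction = 0.04193 × 2.75 × 528.8 = 60.97 mGal
Simple Bouguer anomaly = 213.40 − (60.97) = 152.43 mGal
Complete Bouguer anomaly = 152.43 + 6.18 = 158.61 mGal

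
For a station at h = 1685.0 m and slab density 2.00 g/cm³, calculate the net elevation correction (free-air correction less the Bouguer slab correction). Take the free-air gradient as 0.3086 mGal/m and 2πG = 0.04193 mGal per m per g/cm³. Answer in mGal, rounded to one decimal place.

Combined gradient = 0.3086 − 0.04193 × 2.00 = 0.2247400 mGal/m
Combined elevation correction = 0.2247400 × 1685.0 = 378.7 mGal

378.7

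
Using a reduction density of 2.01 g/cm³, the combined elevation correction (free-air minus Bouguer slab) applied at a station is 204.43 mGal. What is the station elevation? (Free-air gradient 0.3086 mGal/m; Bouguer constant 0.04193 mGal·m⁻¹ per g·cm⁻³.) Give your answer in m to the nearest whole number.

911

Combined gradient = 0.3086 − 0.04193 × 2.01 = 0.2243207 mGal/m
h = 204.43 / 0.2243207 = 911.33 m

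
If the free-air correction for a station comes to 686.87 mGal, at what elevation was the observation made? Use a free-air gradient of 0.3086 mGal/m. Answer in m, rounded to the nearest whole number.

h = 686.87 / 0.3086 = 2225.76 m

2226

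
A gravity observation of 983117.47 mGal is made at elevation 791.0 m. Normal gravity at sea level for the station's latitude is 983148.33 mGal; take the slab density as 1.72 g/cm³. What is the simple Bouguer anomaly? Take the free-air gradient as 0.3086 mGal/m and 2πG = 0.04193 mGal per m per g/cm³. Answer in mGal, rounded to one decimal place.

156.2

Free-air correction = 0.3086 × 791.0 = 244.10 mGal
Free-air anomaly = 983117.47 − 983148.33 + (244.10) = 213.24 mGal
Bouguer slab correction = 0.04193 × 1.72 × 791.0 = 57.05 mGal
Simple Bouguer anomaly = 213.24 − (57.05) = 156.19 mGal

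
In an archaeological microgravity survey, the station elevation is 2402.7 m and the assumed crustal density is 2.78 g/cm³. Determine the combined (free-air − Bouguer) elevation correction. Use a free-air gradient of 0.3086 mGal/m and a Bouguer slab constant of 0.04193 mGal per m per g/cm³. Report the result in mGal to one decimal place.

Combined gradient = 0.3086 − 0.04193 × 2.78 = 0.1920346 mGal/m
Combined elevation correction = 0.1920346 × 2402.7 = 461.4 mGal

461.4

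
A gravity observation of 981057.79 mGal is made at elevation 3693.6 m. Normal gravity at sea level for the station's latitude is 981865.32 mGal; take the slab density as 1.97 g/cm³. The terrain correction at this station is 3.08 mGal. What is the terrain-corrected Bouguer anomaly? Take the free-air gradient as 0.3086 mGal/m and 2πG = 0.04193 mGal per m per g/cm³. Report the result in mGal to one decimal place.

Free-air correction = 0.3086 × 3693.6 = 1139.84 mGal
Free-air anomaly = 981057.79 − 981865.32 + (1139.84) = 332.31 mGal
Bouguer slab correction = 0.04193 × 1.97 × 3693.6 = 305.10 mGal
Simple Bouguer anomaly = 332.31 − (305.10) = 27.21 mGal
Complete Bouguer anomaly = 27.21 + 3.08 = 30.29 mGal

30.3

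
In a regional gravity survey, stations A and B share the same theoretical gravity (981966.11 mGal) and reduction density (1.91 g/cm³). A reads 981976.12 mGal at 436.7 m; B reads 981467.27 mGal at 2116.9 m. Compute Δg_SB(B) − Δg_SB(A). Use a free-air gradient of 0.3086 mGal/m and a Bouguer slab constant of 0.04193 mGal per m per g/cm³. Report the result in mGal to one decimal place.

Δg_SB(A) = 981976.12 − 981966.11 + 0.3086×436.7 − 0.04193×1.91×436.7 = 109.80 mGal
Δg_SB(B) = 981467.27 − 981966.11 + 0.3086×2116.9 − 0.04193×1.91×2116.9 = -15.10 mGal
Difference = -15.10 − (109.80) = -124.90 mGal

-124.9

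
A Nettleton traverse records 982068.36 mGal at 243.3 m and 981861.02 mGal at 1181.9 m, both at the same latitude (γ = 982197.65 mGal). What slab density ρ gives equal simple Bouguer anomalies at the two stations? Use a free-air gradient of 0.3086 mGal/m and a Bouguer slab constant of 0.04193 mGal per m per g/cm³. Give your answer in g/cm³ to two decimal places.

Δg_obs = 981861.02 − 982068.36 = -207.34 mGal over Δh = 1181.9 − 243.3 = 938.6 m
Equal Bouguer anomalies ⇒ Δg_obs + (0.3086 − 0.04193ρ)·Δh = 0
0.3086 − 0.04193ρ = −Δg_obs/Δh = 0.22090
ρ = (0.3086 − 0.22090) / 0.04193 = 2.09 g/cm³

2.09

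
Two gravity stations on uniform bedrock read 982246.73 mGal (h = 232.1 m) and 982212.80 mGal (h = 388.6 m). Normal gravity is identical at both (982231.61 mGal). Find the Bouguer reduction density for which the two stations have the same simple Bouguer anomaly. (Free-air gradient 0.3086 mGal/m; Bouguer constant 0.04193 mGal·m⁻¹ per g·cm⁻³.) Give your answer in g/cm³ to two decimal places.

2.19

Δg_obs = 982212.80 − 982246.73 = -33.93 mGal over Δh = 388.6 − 232.1 = 156.5 m
Equal Bouguer anomalies ⇒ Δg_obs + (0.3086 − 0.04193ρ)·Δh = 0
0.3086 − 0.04193ρ = −Δg_obs/Δh = 0.21681
ρ = (0.3086 − 0.21681) / 0.04193 = 2.19 g/cm³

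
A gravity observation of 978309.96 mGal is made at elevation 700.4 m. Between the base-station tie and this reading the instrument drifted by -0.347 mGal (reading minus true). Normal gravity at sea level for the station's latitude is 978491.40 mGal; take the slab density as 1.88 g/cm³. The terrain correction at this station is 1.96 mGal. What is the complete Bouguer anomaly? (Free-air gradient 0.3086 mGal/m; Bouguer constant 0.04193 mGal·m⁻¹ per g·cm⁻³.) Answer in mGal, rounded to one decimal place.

-18.2

Drift-corrected reading = 978309.96 − (-0.347) = 978310.307 mGal
Free-air correction = 0.3086 × 700.4 = 216.14 mGal
Free-air anomaly = 978310.307 − 978491.40 + (216.14) = 35.047 mGal
Bouguer slab correction = 0.04193 × 1.88 × 700.4 = 55.21 mGal
Simple Bouguer anomaly = 35.047 − (55.21) = -20.163 mGal
Complete Bouguer anomaly = -20.163 + 1.96 = -18.203 mGal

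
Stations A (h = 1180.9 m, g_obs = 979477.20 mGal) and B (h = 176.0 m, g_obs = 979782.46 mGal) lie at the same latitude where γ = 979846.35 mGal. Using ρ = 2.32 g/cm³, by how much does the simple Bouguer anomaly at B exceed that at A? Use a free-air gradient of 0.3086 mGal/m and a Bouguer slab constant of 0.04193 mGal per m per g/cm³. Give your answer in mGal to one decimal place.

92.9

Δg_SB(A) = 979477.20 − 979846.35 + 0.3086×1180.9 − 0.04193×2.32×1180.9 = -119.60 mGal
Δg_SB(B) = 979782.46 − 979846.35 + 0.3086×176.0 − 0.04193×2.32×176.0 = -26.70 mGal
Difference = -26.70 − (-119.60) = 92.90 mGal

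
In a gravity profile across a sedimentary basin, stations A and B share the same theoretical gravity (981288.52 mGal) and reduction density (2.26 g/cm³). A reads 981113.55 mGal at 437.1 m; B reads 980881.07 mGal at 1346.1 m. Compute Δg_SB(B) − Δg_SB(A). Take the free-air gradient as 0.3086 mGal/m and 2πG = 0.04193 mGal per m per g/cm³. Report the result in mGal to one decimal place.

-38.1

Δg_SB(A) = 981113.55 − 981288.52 + 0.3086×437.1 − 0.04193×2.26×437.1 = -81.50 mGal
Δg_SB(B) = 980881.07 − 981288.52 + 0.3086×1346.1 − 0.04193×2.26×1346.1 = -119.60 mGal
Difference = -119.60 − (-81.50) = -38.10 mGal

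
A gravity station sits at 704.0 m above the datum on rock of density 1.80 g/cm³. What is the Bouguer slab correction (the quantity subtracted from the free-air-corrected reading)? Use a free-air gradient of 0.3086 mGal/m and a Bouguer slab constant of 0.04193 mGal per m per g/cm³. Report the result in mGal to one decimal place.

53.1

Bouguer slab correction = 0.04193 × 1.80 × 704.0 = 53.1 mGal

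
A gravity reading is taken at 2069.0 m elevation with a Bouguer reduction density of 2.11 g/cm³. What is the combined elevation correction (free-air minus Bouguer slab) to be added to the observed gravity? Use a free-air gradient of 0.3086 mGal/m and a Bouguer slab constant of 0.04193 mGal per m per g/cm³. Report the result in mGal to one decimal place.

455.4

Combined gradient = 0.3086 − 0.04193 × 2.11 = 0.2201277 mGal/m
Combined elevation correction = 0.2201277 × 2069.0 = 455.4 mGal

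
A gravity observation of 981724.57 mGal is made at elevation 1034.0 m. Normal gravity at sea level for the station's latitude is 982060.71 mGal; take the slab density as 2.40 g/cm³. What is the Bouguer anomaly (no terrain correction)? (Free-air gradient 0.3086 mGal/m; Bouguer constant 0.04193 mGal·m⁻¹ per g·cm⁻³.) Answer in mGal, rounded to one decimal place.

-121.1

Free-air correction = 0.3086 × 1034.0 = 319.09 mGal
Free-air anomaly = 981724.57 − 982060.71 + (319.09) = -17.05 mGal
Bouguer slab correction = 0.04193 × 2.40 × 1034.0 = 104.05 mGal
Simple Bouguer anomaly = -17.05 − (104.05) = -121.10 mGal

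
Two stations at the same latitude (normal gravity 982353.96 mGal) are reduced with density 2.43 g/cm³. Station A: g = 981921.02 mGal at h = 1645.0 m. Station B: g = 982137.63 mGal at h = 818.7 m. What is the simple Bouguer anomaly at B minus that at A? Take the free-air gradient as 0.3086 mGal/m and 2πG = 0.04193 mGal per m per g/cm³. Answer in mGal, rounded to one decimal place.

45.8

Δg_SB(A) = 981921.02 − 982353.96 + 0.3086×1645.0 − 0.04193×2.43×1645.0 = -92.90 mGal
Δg_SB(B) = 982137.63 − 982353.96 + 0.3086×818.7 − 0.04193×2.43×818.7 = -47.10 mGal
Difference = -47.10 − (-92.90) = 45.80 mGal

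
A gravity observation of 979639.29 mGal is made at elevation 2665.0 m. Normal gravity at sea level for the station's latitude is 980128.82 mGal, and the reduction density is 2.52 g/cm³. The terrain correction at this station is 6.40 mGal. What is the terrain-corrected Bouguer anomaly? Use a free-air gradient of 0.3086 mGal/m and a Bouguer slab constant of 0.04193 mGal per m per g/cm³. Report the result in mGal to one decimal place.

57.7

Free-air correction = 0.3086 × 2665.0 = 822.42 mGal
Free-air anomaly = 979639.29 − 980128.82 + (822.42) = 332.89 mGal
Bouguer slab correction = 0.04193 × 2.52 × 2665.0 = 281.59 mGal
Simple Bouguer anomaly = 332.89 − (281.59) = 51.30 mGal
Complete Bouguer anomaly = 51.30 + 6.40 = 57.70 mGal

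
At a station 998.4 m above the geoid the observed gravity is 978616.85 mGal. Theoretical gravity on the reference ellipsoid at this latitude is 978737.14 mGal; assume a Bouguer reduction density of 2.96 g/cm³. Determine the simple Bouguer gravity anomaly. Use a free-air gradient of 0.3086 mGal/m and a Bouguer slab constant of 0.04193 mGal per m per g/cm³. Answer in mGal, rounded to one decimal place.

Free-air correction = 0.3086 × 998.4 = 308.11 mGal
Free-air anomaly = 978616.85 − 978737.14 + (308.11) = 187.82 mGal
Bouguer slab correction = 0.04193 × 2.96 × 998.4 = 123.91 mGal
Simple Bouguer anomaly = 187.82 − (123.91) = 63.91 mGal

63.9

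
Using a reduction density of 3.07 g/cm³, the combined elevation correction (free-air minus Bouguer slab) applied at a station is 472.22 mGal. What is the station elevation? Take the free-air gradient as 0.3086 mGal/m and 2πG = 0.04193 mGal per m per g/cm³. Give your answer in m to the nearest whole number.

Combined gradient = 0.3086 − 0.04193 × 3.07 = 0.1798749 mGal/m
h = 472.22 / 0.1798749 = 2625.27 m

2625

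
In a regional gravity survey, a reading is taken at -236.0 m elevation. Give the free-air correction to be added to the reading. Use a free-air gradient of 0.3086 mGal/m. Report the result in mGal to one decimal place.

-72.8

Free-air correction = 0.3086 × -236.0 = -72.8 mGal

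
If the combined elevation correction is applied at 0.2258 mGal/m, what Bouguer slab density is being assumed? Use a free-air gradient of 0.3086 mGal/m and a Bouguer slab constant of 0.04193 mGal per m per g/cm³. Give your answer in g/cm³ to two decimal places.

0.2258 = 0.3086 − 0.04193 × ρ
ρ = (0.3086 − 0.2258) / 0.04193 = 1.97 g/cm³

1.97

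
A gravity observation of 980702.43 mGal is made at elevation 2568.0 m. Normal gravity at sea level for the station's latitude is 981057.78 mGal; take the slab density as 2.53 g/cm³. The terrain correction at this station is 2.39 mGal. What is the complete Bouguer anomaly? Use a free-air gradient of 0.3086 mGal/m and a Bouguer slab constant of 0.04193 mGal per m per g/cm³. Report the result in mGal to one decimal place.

167.1

Free-air correction = 0.3086 × 2568.0 = 792.48 mGal
Free-air anomaly = 980702.43 − 981057.78 + (792.48) = 437.13 mGal
Bouguer slab correction = 0.04193 × 2.53 × 2568.0 = 272.42 mGal
Simple Bouguer anomaly = 437.13 − (272.42) = 164.71 mGal
Complete Bouguer anomaly = 164.71 + 2.39 = 167.10 mGal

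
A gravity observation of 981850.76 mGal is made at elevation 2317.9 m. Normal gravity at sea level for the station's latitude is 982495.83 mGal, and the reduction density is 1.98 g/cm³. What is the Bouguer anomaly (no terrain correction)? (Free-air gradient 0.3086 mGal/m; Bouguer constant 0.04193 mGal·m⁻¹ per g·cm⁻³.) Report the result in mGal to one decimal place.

Free-air correction = 0.3086 × 2317.9 = 715.30 mGal
Free-air anomaly = 981850.76 − 982495.83 + (715.30) = 70.23 mGal
Bouguer slab correction = 0.04193 × 1.98 × 2317.9 = 192.44 mGal
Simple Bouguer anomaly = 70.23 − (192.44) = -122.21 mGal

-122.2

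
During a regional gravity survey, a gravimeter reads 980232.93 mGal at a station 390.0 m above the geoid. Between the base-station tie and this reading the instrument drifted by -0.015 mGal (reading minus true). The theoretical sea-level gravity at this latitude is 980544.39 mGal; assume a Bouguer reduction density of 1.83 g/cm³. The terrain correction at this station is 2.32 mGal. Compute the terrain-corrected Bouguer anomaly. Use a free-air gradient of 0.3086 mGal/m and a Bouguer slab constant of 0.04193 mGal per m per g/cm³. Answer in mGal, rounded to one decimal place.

Drift-corrected reading = 980232.93 − (-0.015) = 980232.945 mGal
Free-air correction = 0.3086 × 390.0 = 120.35 mGal
Free-air anomaly = 980232.945 − 980544.39 + (120.35) = -191.095 mGal
Bouguer slab correction = 0.04193 × 1.83 × 390.0 = 29.93 mGal
Simple Bouguer anomaly = -191.095 − (29.93) = -221.025 mGal
Complete Bouguer anomaly = -221.025 + 2.32 = -218.705 mGal

-218.7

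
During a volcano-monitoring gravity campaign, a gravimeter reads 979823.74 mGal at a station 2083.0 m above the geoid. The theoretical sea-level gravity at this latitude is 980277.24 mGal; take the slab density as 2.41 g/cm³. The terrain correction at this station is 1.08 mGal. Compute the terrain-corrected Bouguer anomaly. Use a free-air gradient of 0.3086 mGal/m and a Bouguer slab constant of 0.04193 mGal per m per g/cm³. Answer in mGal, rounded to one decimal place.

Free-air correction = 0.3086 × 2083.0 = 642.81 mGal
Free-air anomaly = 979823.74 − 980277.24 + (642.81) = 189.31 mGal
Bouguer slab correction = 0.04193 × 2.41 × 2083.0 = 210.49 mGal
Simple Bouguer anomaly = 189.31 − (210.49) = -21.18 mGal
Complete Bouguer anomaly = -21.18 + 1.08 = -20.10 mGal

-20.1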